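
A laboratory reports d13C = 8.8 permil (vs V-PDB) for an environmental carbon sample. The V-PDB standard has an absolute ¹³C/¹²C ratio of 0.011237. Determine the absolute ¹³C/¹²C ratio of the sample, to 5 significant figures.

0.011336

R_sample = R_standard × (d13C/1000 + 1)
R_sample = 0.011237 × (8.8/1000 + 1) = 0.011237 × 1.008800
R_sample = 0.0113359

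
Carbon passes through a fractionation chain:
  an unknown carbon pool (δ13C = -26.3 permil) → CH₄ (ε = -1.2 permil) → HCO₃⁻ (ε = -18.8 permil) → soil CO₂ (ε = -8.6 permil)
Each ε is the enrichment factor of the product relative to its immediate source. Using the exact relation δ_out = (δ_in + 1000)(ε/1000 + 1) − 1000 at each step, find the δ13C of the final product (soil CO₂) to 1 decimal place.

step 1: δ = (-26.30 + 1000)·(-1.2/1000 + 1) − 1000 = -27.47 permil
step 2: δ = (-27.47 + 1000)·(-18.8/1000 + 1) − 1000 = -45.75 permil
step 3: δ = (-45.75 + 1000)·(-8.6/1000 + 1) − 1000 = -53.96 permil

-54.0 permil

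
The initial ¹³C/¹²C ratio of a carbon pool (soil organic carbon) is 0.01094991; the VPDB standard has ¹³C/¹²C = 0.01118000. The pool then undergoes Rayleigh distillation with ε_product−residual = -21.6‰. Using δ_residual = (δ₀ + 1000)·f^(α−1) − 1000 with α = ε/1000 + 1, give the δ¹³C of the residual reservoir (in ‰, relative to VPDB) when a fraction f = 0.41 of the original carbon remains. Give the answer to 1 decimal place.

δ₀ = (0.01094991/0.01118000 − 1)×1000 = (0.979419 − 1)×1000 = -20.581‰
α − 1 = ε/1000 = -0.0216
f^(α−1) = 0.41^(-0.0216) = 1.019445
δ_res = (-20.581 + 1000) × 1.019445 − 1000 = 998.464 − 1000 = -1.54‰

-1.5‰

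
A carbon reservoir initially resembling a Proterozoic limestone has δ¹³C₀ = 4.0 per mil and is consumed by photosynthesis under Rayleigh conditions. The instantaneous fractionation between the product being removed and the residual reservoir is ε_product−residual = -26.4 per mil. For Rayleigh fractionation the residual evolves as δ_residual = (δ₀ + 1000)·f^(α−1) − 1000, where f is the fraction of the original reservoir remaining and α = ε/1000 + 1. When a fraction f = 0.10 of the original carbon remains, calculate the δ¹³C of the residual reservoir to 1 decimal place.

66.9 per mil

Rayleigh residual: δ_res = (δ₀ + 1000)·f^(α−1) − 1000
α = ε/1000 + 1 = 0.97360, so α − 1 = -0.02640
f^(α−1) = 0.10^(-0.02640) = 1.062674
δ_res = (4.0 + 1000) × 1.062674 − 1000 = 1066.925 − 1000 = 66.92 per mil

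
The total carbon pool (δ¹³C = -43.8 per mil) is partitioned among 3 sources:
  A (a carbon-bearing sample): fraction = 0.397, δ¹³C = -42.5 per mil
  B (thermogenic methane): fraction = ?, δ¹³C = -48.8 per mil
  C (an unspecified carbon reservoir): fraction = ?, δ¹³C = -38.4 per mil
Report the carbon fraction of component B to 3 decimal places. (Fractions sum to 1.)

0.363

Let f_B and f_C be the unknown fractions; fractions sum to 1 so f_B + f_C = 0.603.
Mass balance: Σ fᵢ·δᵢ = δ_bulk ⇒ f_B·(-48.8) + f_C·(-38.4) = -43.8 − (-16.873) = -26.927
Substitute f_C = 0.603 − f_B:
f_B·(-48.8 − -38.4) = -26.927 − 0.603×(-38.4) = -3.772
f_B = -3.772 / -10.4 = 0.3627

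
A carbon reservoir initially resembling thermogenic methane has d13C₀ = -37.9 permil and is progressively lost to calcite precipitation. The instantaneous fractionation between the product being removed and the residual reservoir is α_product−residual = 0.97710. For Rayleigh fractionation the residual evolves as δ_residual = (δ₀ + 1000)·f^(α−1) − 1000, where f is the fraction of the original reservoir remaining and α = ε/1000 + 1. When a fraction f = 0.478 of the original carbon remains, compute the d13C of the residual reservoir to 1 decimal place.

Rayleigh residual: δ_res = (δ₀ + 1000)·f^(α−1) − 1000
α − 1 = -0.02290
f^(α−1) = 0.478^(-0.02290) = 1.017047
δ_res = (-37.9 + 1000) × 1.017047 − 1000 = 978.501 − 1000 = -21.50 permil

-21.5 permil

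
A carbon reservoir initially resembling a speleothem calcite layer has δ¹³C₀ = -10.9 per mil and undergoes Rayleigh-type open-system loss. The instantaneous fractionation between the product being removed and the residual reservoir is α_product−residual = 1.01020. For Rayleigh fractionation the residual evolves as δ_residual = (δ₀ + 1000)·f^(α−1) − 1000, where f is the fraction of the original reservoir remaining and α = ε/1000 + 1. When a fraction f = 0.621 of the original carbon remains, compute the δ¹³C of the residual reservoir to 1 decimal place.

Rayleigh residual: δ_res = (δ₀ + 1000)·f^(α−1) − 1000
α − 1 = 0.01020
f^(α−1) = 0.621^(0.01020) = 0.995152
δ_res = (-10.9 + 1000) × 0.995152 − 1000 = 984.305 − 1000 = -15.69 per mil

-15.7 per mil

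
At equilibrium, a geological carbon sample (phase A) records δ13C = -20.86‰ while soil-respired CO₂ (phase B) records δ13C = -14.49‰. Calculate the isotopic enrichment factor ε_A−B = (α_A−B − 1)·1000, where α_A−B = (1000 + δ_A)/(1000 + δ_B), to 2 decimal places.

α_A−B = (1000 + -20.86) / (1000 + -14.49) = 979.14 / 985.51 = 0.993536
ε_A−B = (0.993536 − 1) × 1000 = -6.464‰
(The approximation ε ≈ δ_A − δ_B would give -6.37‰.)

-6.46‰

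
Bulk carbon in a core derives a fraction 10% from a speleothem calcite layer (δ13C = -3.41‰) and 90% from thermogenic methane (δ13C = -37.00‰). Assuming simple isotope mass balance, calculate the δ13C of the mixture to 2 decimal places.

-33.64‰

δ_mix = f_A·δ_A + f_B·δ_B
δ_mix = 0.10 × (-3.41) + 0.90 × (-37.00)
δ_mix = -0.341 + -33.300 = -33.641‰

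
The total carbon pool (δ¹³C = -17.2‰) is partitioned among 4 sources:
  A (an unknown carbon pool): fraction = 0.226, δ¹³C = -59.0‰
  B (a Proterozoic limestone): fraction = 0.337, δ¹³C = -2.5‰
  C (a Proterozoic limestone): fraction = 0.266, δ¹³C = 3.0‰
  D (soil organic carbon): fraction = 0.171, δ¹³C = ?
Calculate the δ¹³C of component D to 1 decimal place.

-22.3‰

Isotope mass balance: δ_bulk = Σ fᵢ·δᵢ.
-17.2 = 0.226×(-59.0) + 0.337×(-2.5) + 0.266×(3.0) + 0.171×δ_D
0.171·δ_D = -17.2 − (-13.378) = -3.822
δ_D = -3.822 / 0.171 = -22.35‰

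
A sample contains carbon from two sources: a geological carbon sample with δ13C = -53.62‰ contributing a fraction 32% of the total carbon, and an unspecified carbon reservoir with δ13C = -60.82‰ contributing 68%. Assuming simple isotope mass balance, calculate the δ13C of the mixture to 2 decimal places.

-58.52‰

δ_mix = f_A·δ_A + f_B·δ_B
δ_mix = 0.32 × (-53.62) + 0.68 × (-60.82)
δ_mix = -17.158 + -41.358 = -58.516‰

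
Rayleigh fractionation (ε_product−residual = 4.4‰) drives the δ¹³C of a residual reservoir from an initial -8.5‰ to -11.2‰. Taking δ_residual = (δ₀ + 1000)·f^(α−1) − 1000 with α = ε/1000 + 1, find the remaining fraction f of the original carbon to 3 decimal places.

0.538

α − 1 = ε/1000 = 0.0044
(δ_res + 1000)/(δ₀ + 1000) = (-11.2 + 1000)/(-8.5 + 1000) = 988.8/991.5 = 0.997277
f = 0.997277^(1/0.0044) = exp(ln(0.997277)/0.0044) = exp(-0.00273/0.0044)
f = exp(-0.6197) = 0.5381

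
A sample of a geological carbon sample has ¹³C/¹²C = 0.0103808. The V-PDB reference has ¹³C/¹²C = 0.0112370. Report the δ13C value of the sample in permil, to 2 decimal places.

-76.19 permil

δ13C = (R_sample / R_standard − 1) × 1000
R_sample / R_standard = 0.0103808 / 0.0112370 = 0.923805
δ13C = (0.923805 − 1) × 1000 = -76.195 permil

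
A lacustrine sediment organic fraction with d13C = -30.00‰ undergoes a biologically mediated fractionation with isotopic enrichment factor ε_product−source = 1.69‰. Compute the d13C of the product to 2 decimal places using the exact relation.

-28.36‰

Exactly, δ_product = (δ_source + 1000)·(ε/1000 + 1) − 1000.
δ_product = (-30.00 + 1000) × (1.69/1000 + 1) − 1000
δ_product = -28.361‰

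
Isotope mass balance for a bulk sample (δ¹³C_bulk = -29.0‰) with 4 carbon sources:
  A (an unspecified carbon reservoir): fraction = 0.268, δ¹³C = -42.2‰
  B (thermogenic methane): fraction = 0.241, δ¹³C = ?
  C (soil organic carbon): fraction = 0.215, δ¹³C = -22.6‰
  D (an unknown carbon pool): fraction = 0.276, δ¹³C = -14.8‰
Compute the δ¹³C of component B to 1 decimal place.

-36.3‰

Isotope mass balance: δ_bulk = Σ fᵢ·δᵢ.
-29.0 = 0.268×(-42.2) + 0.241×δ_B + 0.215×(-22.6) + 0.276×(-14.8)
0.241·δ_B = -29.0 − (-20.253) = -8.747
δ_B = -8.747 / 0.241 = -36.29‰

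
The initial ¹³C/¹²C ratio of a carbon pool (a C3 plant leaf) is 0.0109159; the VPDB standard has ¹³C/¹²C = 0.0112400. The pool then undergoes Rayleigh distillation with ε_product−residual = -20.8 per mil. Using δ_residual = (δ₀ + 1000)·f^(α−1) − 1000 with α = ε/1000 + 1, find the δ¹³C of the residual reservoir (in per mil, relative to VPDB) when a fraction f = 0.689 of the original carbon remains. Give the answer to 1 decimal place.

δ₀ = (0.0109159/0.0112400 − 1)×1000 = (0.971165 − 1)×1000 = -28.835 per mil
α − 1 = ε/1000 = -0.0208
f^(α−1) = 0.689^(-0.0208) = 1.007778
δ_res = (-28.835 + 1000) × 1.007778 − 1000 = 978.720 − 1000 = -21.28 per mil

-21.3 per mil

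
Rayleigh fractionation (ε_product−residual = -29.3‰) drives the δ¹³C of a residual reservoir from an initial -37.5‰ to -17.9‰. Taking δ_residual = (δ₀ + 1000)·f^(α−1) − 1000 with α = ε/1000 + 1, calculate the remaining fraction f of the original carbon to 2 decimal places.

0.50

α − 1 = ε/1000 = -0.0293
(δ_res + 1000)/(δ₀ + 1000) = (-17.9 + 1000)/(-37.5 + 1000) = 982.1/962.5 = 1.020364
f = 1.020364^(1/-0.0293) = exp(ln(1.020364)/-0.0293) = exp(0.02016/-0.0293)
f = exp(-0.6880) = 0.5026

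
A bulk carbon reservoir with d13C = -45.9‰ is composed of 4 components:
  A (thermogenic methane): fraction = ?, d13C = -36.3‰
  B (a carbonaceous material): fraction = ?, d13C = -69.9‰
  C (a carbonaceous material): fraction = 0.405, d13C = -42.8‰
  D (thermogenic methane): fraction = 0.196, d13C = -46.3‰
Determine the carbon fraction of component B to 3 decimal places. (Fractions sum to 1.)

Let f_B and f_A be the unknown fractions; fractions sum to 1 so f_B + f_A = 0.399.
Mass balance: Σ fᵢ·δᵢ = δ_bulk ⇒ f_B·(-69.9) + f_A·(-36.3) = -45.9 − (-26.409) = -19.491
Substitute f_A = 0.399 − f_B:
f_B·(-69.9 − -36.3) = -19.491 − 0.399×(-36.3) = -5.008
f_B = -5.008 / -33.6 = 0.1490

0.149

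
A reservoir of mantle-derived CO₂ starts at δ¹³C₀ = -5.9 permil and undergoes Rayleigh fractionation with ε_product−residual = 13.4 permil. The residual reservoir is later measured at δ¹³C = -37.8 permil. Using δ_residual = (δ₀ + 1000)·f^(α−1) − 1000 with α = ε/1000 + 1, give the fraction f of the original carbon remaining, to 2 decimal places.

α − 1 = ε/1000 = 0.0134
(δ_res + 1000)/(δ₀ + 1000) = (-37.8 + 1000)/(-5.9 + 1000) = 962.2/994.1 = 0.967911
f = 0.967911^(1/0.0134) = exp(ln(0.967911)/0.0134) = exp(-0.03262/0.0134)
f = exp(-2.4340) = 0.0877

0.09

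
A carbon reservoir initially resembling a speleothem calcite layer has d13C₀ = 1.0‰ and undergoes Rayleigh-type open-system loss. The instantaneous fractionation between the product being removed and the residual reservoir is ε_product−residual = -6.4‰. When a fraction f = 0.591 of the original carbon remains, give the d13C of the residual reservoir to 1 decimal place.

4.4‰

Rayleigh residual: δ_res = (δ₀ + 1000)·f^(α−1) − 1000
α = ε/1000 + 1 = 0.99360, so α − 1 = -0.00640
f^(α−1) = 0.591^(-0.00640) = 1.003372
δ_res = (1.0 + 1000) × 1.003372 − 1000 = 1004.375 − 1000 = 4.38‰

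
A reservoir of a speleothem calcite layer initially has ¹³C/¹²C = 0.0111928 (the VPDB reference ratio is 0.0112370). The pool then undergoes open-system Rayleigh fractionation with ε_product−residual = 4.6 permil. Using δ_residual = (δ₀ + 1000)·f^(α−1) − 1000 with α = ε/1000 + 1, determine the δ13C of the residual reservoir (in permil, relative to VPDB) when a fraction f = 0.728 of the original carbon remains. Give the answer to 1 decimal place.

δ₀ = (0.0111928/0.0112370 − 1)×1000 = (0.996067 − 1)×1000 = -3.933 permil
α − 1 = ε/1000 = 0.0046
f^(α−1) = 0.728^(0.0046) = 0.998541
δ_res = (-3.933 + 1000) × 0.998541 − 1000 = 994.613 − 1000 = -5.39 permil

-5.4 permil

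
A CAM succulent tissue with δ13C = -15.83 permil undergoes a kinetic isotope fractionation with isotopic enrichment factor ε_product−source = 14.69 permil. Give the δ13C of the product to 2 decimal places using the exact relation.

Exactly, δ_product = (δ_source + 1000)·(ε/1000 + 1) − 1000.
δ_product = (-15.83 + 1000) × (14.69/1000 + 1) − 1000
δ_product = -1.373 permil

-1.37 permil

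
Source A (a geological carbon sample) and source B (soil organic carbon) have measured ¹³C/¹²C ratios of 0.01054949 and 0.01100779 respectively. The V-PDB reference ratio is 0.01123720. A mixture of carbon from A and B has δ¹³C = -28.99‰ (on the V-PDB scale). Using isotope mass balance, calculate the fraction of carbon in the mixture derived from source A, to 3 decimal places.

δ_A = (0.01054949/0.01123720 − 1)×1000 = (0.938801 − 1)×1000 = -61.199‰
δ_B = (0.01100779/0.01123720 − 1)×1000 = (0.979585 − 1)×1000 = -20.415‰
f_A = (δ_mix − δ_B)/(δ_A − δ_B) = (-28.99 − (-20.415))/(-61.199 − (-20.415))
f_A = -8.575 / -40.784 = 0.2102

0.210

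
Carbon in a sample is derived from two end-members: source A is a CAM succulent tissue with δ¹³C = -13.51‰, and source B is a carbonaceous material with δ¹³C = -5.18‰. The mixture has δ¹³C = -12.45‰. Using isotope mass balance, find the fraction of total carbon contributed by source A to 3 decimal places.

δ_mix = f_A·δ_A + (1 − f_A)·δ_B  ⇒  f_A = (δ_mix − δ_B)/(δ_A − δ_B)
f_A = (-12.45 − (-5.18)) / (-13.51 − (-5.18))
f_A = -7.27 / -8.33 = 0.8727

0.873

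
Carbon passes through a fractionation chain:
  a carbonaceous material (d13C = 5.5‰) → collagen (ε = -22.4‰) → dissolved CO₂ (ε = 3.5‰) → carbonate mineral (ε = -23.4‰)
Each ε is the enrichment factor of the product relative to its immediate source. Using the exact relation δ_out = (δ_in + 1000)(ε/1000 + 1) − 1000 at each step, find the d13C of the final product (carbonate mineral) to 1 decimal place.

step 1: δ = (5.50 + 1000)·(-22.4/1000 + 1) − 1000 = -17.02‰
step 2: δ = (-17.02 + 1000)·(3.5/1000 + 1) − 1000 = -13.58‰
step 3: δ = (-13.58 + 1000)·(-23.4/1000 + 1) − 1000 = -36.66‰

-36.7‰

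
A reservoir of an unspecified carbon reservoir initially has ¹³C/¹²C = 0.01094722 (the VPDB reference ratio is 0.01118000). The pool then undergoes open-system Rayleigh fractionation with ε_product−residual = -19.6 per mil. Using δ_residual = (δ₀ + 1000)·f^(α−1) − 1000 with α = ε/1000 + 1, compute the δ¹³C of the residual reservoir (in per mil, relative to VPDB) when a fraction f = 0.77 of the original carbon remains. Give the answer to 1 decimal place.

-15.8 per mil

δ₀ = (0.01094722/0.01118000 − 1)×1000 = (0.979179 − 1)×1000 = -20.821 per mil
α − 1 = ε/1000 = -0.0196
f^(α−1) = 0.77^(-0.0196) = 1.005136
δ_res = (-20.821 + 1000) × 1.005136 − 1000 = 984.208 − 1000 = -15.79 per mil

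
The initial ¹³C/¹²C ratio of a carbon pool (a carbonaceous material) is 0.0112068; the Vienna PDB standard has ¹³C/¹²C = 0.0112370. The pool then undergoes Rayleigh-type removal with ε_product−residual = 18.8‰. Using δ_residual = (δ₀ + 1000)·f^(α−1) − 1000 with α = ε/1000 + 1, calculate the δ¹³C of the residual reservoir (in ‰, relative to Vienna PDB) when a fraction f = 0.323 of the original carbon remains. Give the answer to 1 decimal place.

δ₀ = (0.0112068/0.0112370 − 1)×1000 = (0.997312 − 1)×1000 = -2.688‰
α − 1 = ε/1000 = 0.0188
f^(α−1) = 0.323^(0.0188) = 0.978978
δ_res = (-2.688 + 1000) × 0.978978 − 1000 = 976.347 − 1000 = -23.65‰

-23.7‰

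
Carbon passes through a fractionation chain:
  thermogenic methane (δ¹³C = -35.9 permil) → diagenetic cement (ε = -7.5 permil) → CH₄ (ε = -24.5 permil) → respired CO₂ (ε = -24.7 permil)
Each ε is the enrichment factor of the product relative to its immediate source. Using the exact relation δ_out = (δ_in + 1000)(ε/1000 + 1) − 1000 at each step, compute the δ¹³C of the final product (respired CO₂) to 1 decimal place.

step 1: δ = (-35.90 + 1000)·(-7.5/1000 + 1) − 1000 = -43.13 permil
step 2: δ = (-43.13 + 1000)·(-24.5/1000 + 1) − 1000 = -66.57 permil
step 3: δ = (-66.57 + 1000)·(-24.7/1000 + 1) − 1000 = -89.63 permil

-89.6 permil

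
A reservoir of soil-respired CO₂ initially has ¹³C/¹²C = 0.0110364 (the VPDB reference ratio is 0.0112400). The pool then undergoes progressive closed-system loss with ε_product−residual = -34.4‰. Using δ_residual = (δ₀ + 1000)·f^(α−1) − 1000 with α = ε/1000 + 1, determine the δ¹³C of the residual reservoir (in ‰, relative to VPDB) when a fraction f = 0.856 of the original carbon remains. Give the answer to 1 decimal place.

δ₀ = (0.0110364/0.0112400 − 1)×1000 = (0.981886 − 1)×1000 = -18.114‰
α − 1 = ε/1000 = -0.0344
f^(α−1) = 0.856^(-0.0344) = 1.005363
δ_res = (-18.114 + 1000) × 1.005363 − 1000 = 987.152 − 1000 = -12.85‰

-12.8‰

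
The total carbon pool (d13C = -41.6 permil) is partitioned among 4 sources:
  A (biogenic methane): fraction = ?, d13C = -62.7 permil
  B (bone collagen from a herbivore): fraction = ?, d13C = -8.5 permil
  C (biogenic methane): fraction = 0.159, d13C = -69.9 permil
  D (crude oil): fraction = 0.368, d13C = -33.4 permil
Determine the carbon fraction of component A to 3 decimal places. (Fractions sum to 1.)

Let f_A and f_B be the unknown fractions; fractions sum to 1 so f_A + f_B = 0.473.
Mass balance: Σ fᵢ·δᵢ = δ_bulk ⇒ f_A·(-62.7) + f_B·(-8.5) = -41.6 − (-23.405) = -18.195
Substitute f_B = 0.473 − f_A:
f_A·(-62.7 − -8.5) = -18.195 − 0.473×(-8.5) = -14.174
f_A = -14.174 / -54.2 = 0.2615

0.262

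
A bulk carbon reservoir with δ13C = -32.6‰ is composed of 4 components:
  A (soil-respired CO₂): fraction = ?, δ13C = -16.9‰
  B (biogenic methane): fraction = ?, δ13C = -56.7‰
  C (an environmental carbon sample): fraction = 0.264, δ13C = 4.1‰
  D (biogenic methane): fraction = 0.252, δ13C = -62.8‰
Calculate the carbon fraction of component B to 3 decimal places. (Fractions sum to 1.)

Let f_B and f_A be the unknown fractions; fractions sum to 1 so f_B + f_A = 0.484.
Mass balance: Σ fᵢ·δᵢ = δ_bulk ⇒ f_B·(-56.7) + f_A·(-16.9) = -32.6 − (-14.743) = -17.857
Substitute f_A = 0.484 − f_B:
f_B·(-56.7 − -16.9) = -17.857 − 0.484×(-16.9) = -9.677
f_B = -9.677 / -39.8 = 0.2431

0.243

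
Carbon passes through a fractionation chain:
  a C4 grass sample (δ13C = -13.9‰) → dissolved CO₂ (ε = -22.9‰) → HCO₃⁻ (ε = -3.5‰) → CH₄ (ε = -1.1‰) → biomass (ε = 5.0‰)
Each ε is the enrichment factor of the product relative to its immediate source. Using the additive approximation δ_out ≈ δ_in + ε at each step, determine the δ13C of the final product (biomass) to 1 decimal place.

step 1: δ ≈ -13.9 + (-22.9) = -36.8‰
step 2: δ ≈ -36.8 + (-3.5) = -40.3‰
step 3: δ ≈ -40.3 + (-1.1) = -41.4‰
step 4: δ ≈ -41.4 + (5.0) = -36.4‰

-36.4‰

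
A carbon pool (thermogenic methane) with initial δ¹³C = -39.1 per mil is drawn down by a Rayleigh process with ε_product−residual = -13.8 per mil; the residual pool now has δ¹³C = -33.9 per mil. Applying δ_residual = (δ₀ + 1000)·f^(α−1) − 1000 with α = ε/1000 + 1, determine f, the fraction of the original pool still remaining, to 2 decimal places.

0.68

α − 1 = ε/1000 = -0.0138
(δ_res + 1000)/(δ₀ + 1000) = (-33.9 + 1000)/(-39.1 + 1000) = 966.1/960.9 = 1.005412
f = 1.005412^(1/-0.0138) = exp(ln(1.005412)/-0.0138) = exp(0.00540/-0.0138)
f = exp(-0.3911) = 0.6763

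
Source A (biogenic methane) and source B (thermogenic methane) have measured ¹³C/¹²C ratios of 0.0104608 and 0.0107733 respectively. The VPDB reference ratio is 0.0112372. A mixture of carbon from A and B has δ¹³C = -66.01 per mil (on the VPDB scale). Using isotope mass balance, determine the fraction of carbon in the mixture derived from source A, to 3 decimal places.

δ_A = (0.0104608/0.0112372 − 1)×1000 = (0.930908 − 1)×1000 = -69.092 per mil
δ_B = (0.0107733/0.0112372 − 1)×1000 = (0.958717 − 1)×1000 = -41.283 per mil
f_A = (δ_mix − δ_B)/(δ_A − δ_B) = (-66.01 − (-41.283))/(-69.092 − (-41.283))
f_A = -24.727 / -27.809 = 0.8892

0.889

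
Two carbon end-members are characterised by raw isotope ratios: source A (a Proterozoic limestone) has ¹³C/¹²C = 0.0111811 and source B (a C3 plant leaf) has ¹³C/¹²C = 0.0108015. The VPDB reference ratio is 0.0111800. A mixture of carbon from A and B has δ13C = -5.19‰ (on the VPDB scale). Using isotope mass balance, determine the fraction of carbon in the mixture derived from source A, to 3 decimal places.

0.844

δ_A = (0.0111811/0.0111800 − 1)×1000 = (1.000098 − 1)×1000 = 0.098‰
δ_B = (0.0108015/0.0111800 − 1)×1000 = (0.966145 − 1)×1000 = -33.855‰
f_A = (δ_mix − δ_B)/(δ_A − δ_B) = (-5.19 − (-33.855))/(0.098 − (-33.855))
f_A = 28.665 / 33.953 = 0.8442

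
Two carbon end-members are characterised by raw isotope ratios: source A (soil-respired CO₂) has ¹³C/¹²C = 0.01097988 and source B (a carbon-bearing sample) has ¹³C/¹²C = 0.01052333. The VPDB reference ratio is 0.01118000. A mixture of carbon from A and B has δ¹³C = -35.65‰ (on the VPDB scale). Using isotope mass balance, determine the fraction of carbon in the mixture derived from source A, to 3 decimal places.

0.565

δ_A = (0.01097988/0.01118000 − 1)×1000 = (0.982100 − 1)×1000 = -17.900‰
δ_B = (0.01052333/0.01118000 − 1)×1000 = (0.941264 − 1)×1000 = -58.736‰
f_A = (δ_mix − δ_B)/(δ_A − δ_B) = (-35.65 − (-58.736))/(-17.900 − (-58.736))
f_A = 23.086 / 40.836 = 0.5653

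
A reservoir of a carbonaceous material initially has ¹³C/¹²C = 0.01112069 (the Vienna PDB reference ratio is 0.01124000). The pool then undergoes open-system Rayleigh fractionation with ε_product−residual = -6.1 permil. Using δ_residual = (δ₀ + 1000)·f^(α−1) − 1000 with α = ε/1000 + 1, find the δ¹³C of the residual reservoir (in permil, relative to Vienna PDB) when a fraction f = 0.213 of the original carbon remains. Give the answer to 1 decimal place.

δ₀ = (0.01112069/0.01124000 − 1)×1000 = (0.989385 − 1)×1000 = -10.615 permil
α − 1 = ε/1000 = -0.0061
f^(α−1) = 0.213^(-0.0061) = 1.009478
δ_res = (-10.615 + 1000) × 1.009478 − 1000 = 998.763 − 1000 = -1.24 permil

-1.2 permil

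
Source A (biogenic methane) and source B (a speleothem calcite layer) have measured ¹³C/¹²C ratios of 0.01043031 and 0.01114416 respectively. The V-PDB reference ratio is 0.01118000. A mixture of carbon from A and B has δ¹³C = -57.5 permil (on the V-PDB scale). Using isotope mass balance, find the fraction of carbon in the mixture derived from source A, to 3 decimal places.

δ_A = (0.01043031/0.01118000 − 1)×1000 = (0.932944 − 1)×1000 = -67.056 permil
δ_B = (0.01114416/0.01118000 − 1)×1000 = (0.996794 − 1)×1000 = -3.206 permil
f_A = (δ_mix − δ_B)/(δ_A − δ_B) = (-57.5 − (-3.206))/(-67.056 − (-3.206))
f_A = -54.294 / -63.851 = 0.8503

0.850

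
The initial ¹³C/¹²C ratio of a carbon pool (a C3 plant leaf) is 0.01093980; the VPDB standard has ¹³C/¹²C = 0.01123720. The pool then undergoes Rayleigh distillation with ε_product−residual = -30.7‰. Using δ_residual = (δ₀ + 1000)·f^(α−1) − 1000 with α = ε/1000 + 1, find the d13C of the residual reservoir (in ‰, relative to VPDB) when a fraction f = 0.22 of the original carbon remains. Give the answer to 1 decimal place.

δ₀ = (0.01093980/0.01123720 − 1)×1000 = (0.973534 − 1)×1000 = -26.466‰
α − 1 = ε/1000 = -0.0307
f^(α−1) = 0.22^(-0.0307) = 1.047581
δ_res = (-26.466 + 1000) × 1.047581 − 1000 = 1019.856 − 1000 = 19.86‰

19.9‰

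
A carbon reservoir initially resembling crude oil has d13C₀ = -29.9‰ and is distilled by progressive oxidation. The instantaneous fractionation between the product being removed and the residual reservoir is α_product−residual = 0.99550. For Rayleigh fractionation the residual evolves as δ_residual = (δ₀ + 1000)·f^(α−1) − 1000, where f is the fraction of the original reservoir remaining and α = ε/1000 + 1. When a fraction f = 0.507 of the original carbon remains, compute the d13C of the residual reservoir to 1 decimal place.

Rayleigh residual: δ_res = (δ₀ + 1000)·f^(α−1) − 1000
α − 1 = -0.00450
f^(α−1) = 0.507^(-0.00450) = 1.003061
δ_res = (-29.9 + 1000) × 1.003061 − 1000 = 973.070 − 1000 = -26.93‰

-26.9‰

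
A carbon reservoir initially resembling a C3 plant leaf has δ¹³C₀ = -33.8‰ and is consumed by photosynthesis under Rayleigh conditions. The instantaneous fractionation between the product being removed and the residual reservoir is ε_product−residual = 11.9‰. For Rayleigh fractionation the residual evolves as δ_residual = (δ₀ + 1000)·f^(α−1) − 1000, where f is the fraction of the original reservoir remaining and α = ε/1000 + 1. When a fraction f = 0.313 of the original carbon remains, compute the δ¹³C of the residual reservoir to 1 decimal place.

Rayleigh residual: δ_res = (δ₀ + 1000)·f^(α−1) − 1000
α = ε/1000 + 1 = 1.01190, so α − 1 = 0.01190
f^(α−1) = 0.313^(0.01190) = 0.986273
δ_res = (-33.8 + 1000) × 0.986273 − 1000 = 952.937 − 1000 = -47.06‰

-47.1‰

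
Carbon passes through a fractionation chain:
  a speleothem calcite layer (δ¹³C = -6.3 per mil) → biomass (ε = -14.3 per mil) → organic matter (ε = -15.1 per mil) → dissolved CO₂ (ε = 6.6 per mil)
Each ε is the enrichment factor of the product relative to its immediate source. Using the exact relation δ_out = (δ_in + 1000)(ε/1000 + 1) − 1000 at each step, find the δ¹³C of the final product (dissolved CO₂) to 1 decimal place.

step 1: δ = (-6.30 + 1000)·(-14.3/1000 + 1) − 1000 = -20.51 per mil
step 2: δ = (-20.51 + 1000)·(-15.1/1000 + 1) − 1000 = -35.30 per mil
step 3: δ = (-35.30 + 1000)·(6.6/1000 + 1) − 1000 = -28.93 per mil

-28.9 per mil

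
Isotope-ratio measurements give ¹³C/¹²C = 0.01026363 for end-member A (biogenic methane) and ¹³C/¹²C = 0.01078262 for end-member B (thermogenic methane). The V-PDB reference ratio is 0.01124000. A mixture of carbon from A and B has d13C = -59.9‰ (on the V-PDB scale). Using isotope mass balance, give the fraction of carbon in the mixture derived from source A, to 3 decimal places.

0.416

δ_A = (0.01026363/0.01124000 − 1)×1000 = (0.913134 − 1)×1000 = -86.866‰
δ_B = (0.01078262/0.01124000 − 1)×1000 = (0.959308 − 1)×1000 = -40.692‰
f_A = (δ_mix − δ_B)/(δ_A − δ_B) = (-59.9 − (-40.692))/(-86.866 − (-40.692))
f_A = -19.208 / -46.173 = 0.4160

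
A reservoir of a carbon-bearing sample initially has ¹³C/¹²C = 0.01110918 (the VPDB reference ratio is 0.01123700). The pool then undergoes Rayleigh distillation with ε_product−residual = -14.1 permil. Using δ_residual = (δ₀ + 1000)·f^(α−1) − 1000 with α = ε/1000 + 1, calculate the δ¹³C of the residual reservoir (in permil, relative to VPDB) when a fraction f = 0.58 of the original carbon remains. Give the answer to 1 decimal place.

-3.8 permil

δ₀ = (0.01110918/0.01123700 − 1)×1000 = (0.988625 − 1)×1000 = -11.375 permil
α − 1 = ε/1000 = -0.0141
f^(α−1) = 0.58^(-0.0141) = 1.007710
δ_res = (-11.375 + 1000) × 1.007710 − 1000 = 996.248 − 1000 = -3.75 permil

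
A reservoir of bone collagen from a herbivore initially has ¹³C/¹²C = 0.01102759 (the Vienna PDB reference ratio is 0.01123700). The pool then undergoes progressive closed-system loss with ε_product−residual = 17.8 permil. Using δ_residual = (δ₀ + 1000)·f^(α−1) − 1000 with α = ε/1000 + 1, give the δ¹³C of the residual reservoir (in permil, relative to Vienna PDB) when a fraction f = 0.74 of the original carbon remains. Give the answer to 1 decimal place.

δ₀ = (0.01102759/0.01123700 − 1)×1000 = (0.981364 − 1)×1000 = -18.636 permil
α − 1 = ε/1000 = 0.0178
f^(α−1) = 0.74^(0.0178) = 0.994655
δ_res = (-18.636 + 1000) × 0.994655 − 1000 = 976.119 − 1000 = -23.88 permil

-23.9 permil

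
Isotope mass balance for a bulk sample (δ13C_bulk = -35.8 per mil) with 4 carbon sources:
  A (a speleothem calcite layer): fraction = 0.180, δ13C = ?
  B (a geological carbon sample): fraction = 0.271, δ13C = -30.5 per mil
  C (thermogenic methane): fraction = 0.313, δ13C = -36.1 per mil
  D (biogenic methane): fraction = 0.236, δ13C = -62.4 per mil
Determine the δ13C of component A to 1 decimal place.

Isotope mass balance: δ_bulk = Σ fᵢ·δᵢ.
-35.8 = 0.180×δ_A + 0.271×(-30.5) + 0.313×(-36.1) + 0.236×(-62.4)
0.180·δ_A = -35.8 − (-34.291) = -1.509
δ_A = -1.509 / 0.180 = -8.38 per mil

-8.4 per mil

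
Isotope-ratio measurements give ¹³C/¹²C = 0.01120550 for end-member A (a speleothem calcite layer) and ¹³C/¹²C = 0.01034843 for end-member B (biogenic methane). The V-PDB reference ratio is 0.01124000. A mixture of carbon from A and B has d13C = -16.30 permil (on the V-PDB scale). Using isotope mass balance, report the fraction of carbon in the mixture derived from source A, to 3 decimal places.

δ_A = (0.01120550/0.01124000 − 1)×1000 = (0.996931 − 1)×1000 = -3.069 permil
δ_B = (0.01034843/0.01124000 − 1)×1000 = (0.920679 − 1)×1000 = -79.321 permil
f_A = (δ_mix − δ_B)/(δ_A − δ_B) = (-16.30 − (-79.321))/(-3.069 − (-79.321))
f_A = 63.021 / 76.252 = 0.8265

0.826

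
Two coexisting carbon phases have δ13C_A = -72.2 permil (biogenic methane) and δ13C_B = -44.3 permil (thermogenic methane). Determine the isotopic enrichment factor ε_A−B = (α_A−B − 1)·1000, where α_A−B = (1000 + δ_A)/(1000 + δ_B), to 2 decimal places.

-29.19 permil

α_A−B = (1000 + -72.2) / (1000 + -44.3) = 927.8 / 955.7 = 0.970807
ε_A−B = (0.970807 − 1) × 1000 = -29.193 permil
(The approximation ε ≈ δ_A − δ_B would give -27.9 permil.)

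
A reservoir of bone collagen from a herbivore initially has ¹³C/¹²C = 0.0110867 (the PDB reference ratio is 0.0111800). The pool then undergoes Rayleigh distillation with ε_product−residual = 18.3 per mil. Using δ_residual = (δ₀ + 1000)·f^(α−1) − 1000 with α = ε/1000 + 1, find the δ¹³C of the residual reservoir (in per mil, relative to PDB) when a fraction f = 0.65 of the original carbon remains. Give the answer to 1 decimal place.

-16.1 per mil

δ₀ = (0.0110867/0.0111800 − 1)×1000 = (0.991655 − 1)×1000 = -8.345 per mil
α − 1 = ε/1000 = 0.0183
f^(α−1) = 0.65^(0.0183) = 0.992148
δ_res = (-8.345 + 1000) × 0.992148 − 1000 = 983.868 − 1000 = -16.13 per mil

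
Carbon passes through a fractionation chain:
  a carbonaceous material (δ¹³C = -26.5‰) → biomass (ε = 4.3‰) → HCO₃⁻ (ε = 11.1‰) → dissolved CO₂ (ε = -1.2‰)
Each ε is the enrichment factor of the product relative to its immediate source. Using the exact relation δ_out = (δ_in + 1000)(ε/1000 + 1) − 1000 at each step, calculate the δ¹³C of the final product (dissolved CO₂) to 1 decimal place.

-12.6‰

step 1: δ = (-26.50 + 1000)·(4.3/1000 + 1) − 1000 = -22.31‰
step 2: δ = (-22.31 + 1000)·(11.1/1000 + 1) − 1000 = -11.46‰
step 3: δ = (-11.46 + 1000)·(-1.2/1000 + 1) − 1000 = -12.65‰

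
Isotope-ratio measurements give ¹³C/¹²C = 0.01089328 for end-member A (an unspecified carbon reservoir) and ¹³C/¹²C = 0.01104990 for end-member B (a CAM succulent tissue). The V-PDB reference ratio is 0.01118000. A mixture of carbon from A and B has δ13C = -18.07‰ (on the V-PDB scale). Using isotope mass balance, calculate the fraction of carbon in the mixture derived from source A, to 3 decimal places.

δ_A = (0.01089328/0.01118000 − 1)×1000 = (0.974354 − 1)×1000 = -25.646‰
δ_B = (0.01104990/0.01118000 − 1)×1000 = (0.988363 − 1)×1000 = -11.637‰
f_A = (δ_mix − δ_B)/(δ_A − δ_B) = (-18.07 − (-11.637))/(-25.646 − (-11.637))
f_A = -6.433 / -14.009 = 0.4592

0.459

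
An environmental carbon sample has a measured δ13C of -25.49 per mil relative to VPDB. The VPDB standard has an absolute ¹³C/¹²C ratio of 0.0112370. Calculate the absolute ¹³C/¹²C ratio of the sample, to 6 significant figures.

0.0109506

R_sample = R_standard × (δ13C/1000 + 1)
R_sample = 0.0112370 × (-25.49/1000 + 1) = 0.0112370 × 0.974510
R_sample = 0.0109506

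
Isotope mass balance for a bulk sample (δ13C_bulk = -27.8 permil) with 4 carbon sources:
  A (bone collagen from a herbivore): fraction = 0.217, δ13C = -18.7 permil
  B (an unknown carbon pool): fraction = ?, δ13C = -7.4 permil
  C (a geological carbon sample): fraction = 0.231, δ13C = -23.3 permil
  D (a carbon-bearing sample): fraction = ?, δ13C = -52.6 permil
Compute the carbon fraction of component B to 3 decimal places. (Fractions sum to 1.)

Let f_B and f_D be the unknown fractions; fractions sum to 1 so f_B + f_D = 0.552.
Mass balance: Σ fᵢ·δᵢ = δ_bulk ⇒ f_B·(-7.4) + f_D·(-52.6) = -27.8 − (-9.440) = -18.360
Substitute f_D = 0.552 − f_B:
f_B·(-7.4 − -52.6) = -18.360 − 0.552×(-52.6) = 10.675
f_B = 10.675 / 45.2 = 0.2362

0.236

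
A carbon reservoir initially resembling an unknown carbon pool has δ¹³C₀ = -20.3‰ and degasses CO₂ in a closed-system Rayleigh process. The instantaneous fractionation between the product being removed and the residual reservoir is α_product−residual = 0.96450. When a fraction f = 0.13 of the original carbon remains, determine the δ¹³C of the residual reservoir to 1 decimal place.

Rayleigh residual: δ_res = (δ₀ + 1000)·f^(α−1) − 1000
α − 1 = -0.03550
f^(α−1) = 0.13^(-0.03550) = 1.075115
δ_res = (-20.3 + 1000) × 1.075115 − 1000 = 1053.290 − 1000 = 53.29‰

53.3‰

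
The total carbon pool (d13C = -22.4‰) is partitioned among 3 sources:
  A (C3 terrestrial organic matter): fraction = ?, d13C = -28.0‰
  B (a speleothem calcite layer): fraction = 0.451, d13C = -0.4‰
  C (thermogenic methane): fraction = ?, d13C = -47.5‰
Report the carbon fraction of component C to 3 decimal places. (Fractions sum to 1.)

0.351

Let f_C and f_A be the unknown fractions; fractions sum to 1 so f_C + f_A = 0.549.
Mass balance: Σ fᵢ·δᵢ = δ_bulk ⇒ f_C·(-47.5) + f_A·(-28.0) = -22.4 − (-0.180) = -22.220
Substitute f_A = 0.549 − f_C:
f_C·(-47.5 − -28.0) = -22.220 − 0.549×(-28.0) = -6.848
f_C = -6.848 / -19.5 = 0.3512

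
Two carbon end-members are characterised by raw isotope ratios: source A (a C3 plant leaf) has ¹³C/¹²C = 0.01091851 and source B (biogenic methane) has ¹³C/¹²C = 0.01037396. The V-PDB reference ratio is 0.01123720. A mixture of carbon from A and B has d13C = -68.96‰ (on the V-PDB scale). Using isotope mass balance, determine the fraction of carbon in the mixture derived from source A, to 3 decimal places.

0.162

δ_A = (0.01091851/0.01123720 − 1)×1000 = (0.971640 − 1)×1000 = -28.360‰
δ_B = (0.01037396/0.01123720 − 1)×1000 = (0.923180 − 1)×1000 = -76.820‰
f_A = (δ_mix − δ_B)/(δ_A − δ_B) = (-68.96 − (-76.820))/(-28.360 − (-76.820))
f_A = 7.860 / 48.460 = 0.1622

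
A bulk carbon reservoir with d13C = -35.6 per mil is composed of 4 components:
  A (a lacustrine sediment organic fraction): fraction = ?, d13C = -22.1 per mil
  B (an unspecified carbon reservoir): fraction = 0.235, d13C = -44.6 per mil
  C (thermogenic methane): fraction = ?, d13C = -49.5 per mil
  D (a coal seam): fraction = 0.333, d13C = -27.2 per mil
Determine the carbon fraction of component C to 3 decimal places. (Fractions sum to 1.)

Let f_C and f_A be the unknown fractions; fractions sum to 1 so f_C + f_A = 0.432.
Mass balance: Σ fᵢ·δᵢ = δ_bulk ⇒ f_C·(-49.5) + f_A·(-22.1) = -35.6 − (-19.539) = -16.061
Substitute f_A = 0.432 − f_C:
f_C·(-49.5 − -22.1) = -16.061 − 0.432×(-22.1) = -6.514
f_C = -6.514 / -27.4 = 0.2377

0.238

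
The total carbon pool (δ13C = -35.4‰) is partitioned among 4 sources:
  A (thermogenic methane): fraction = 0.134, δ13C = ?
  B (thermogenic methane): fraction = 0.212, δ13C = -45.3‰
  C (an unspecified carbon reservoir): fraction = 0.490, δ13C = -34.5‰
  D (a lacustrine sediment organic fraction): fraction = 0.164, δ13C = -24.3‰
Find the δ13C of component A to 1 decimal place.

Isotope mass balance: δ_bulk = Σ fᵢ·δᵢ.
-35.4 = 0.134×δ_A + 0.212×(-45.3) + 0.490×(-34.5) + 0.164×(-24.3)
0.134·δ_A = -35.4 − (-30.494) = -4.906
δ_A = -4.906 / 0.134 = -36.61‰

-36.6‰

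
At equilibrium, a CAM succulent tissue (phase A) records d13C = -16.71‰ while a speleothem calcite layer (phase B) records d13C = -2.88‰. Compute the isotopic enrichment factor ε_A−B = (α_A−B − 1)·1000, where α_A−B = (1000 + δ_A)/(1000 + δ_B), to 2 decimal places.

α_A−B = (1000 + -16.71) / (1000 + -2.88) = 983.29 / 997.12 = 0.986130
ε_A−B = (0.986130 − 1) × 1000 = -13.870‰
(The approximation ε ≈ δ_A − δ_B would give -13.83‰.)

-13.87‰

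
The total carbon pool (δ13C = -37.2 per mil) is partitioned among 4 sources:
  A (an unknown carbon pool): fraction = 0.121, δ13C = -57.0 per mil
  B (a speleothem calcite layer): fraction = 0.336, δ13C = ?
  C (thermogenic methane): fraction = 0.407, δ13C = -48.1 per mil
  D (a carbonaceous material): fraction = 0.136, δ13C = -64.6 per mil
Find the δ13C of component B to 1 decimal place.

Isotope mass balance: δ_bulk = Σ fᵢ·δᵢ.
-37.2 = 0.121×(-57.0) + 0.336×δ_B + 0.407×(-48.1) + 0.136×(-64.6)
0.336·δ_B = -37.2 − (-35.259) = -1.941
δ_B = -1.941 / 0.336 = -5.78 per mil

-5.8 per mil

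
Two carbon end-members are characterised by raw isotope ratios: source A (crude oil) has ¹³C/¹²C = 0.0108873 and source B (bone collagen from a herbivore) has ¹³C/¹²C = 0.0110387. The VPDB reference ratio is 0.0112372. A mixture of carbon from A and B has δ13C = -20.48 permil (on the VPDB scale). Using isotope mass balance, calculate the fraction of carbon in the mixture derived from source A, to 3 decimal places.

δ_A = (0.0108873/0.0112372 − 1)×1000 = (0.968862 − 1)×1000 = -31.138 permil
δ_B = (0.0110387/0.0112372 − 1)×1000 = (0.982335 − 1)×1000 = -17.665 permil
f_A = (δ_mix − δ_B)/(δ_A − δ_B) = (-20.48 − (-17.665))/(-31.138 − (-17.665))
f_A = -2.815 / -13.473 = 0.2090

0.209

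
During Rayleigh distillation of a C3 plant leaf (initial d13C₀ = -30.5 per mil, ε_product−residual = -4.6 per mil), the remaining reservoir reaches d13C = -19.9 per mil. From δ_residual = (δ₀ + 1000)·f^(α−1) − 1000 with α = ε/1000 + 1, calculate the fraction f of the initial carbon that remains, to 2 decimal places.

0.09

α − 1 = ε/1000 = -0.0046
(δ_res + 1000)/(δ₀ + 1000) = (-19.9 + 1000)/(-30.5 + 1000) = 980.1/969.5 = 1.010933
f = 1.010933^(1/-0.0046) = exp(ln(1.010933)/-0.0046) = exp(0.01087/-0.0046)
f = exp(-2.3639) = 0.0940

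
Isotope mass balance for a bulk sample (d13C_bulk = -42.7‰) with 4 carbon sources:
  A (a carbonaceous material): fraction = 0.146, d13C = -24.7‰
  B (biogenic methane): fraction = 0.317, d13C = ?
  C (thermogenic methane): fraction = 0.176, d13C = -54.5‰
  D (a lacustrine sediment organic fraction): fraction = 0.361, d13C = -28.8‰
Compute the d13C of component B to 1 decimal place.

-60.3‰

Isotope mass balance: δ_bulk = Σ fᵢ·δᵢ.
-42.7 = 0.146×(-24.7) + 0.317×δ_B + 0.176×(-54.5) + 0.361×(-28.8)
0.317·δ_B = -42.7 − (-23.595) = -19.105
δ_B = -19.105 / 0.317 = -60.27‰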